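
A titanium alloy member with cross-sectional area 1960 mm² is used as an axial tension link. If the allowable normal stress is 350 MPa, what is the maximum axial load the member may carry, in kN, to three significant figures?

686 kN

P_max = σ_allow · A = 350 · 1960 = 686000 N = 686 kN.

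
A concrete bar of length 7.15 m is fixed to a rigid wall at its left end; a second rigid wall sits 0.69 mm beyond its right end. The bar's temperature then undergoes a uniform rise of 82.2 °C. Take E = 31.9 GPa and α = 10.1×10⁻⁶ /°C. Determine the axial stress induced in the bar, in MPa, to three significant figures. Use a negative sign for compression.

Free thermal expansion αLΔT = 10.1e-6 · 7150 · 82.2 = 5.936 mm.
The walls engage after the gap closes; constrained expansion = 5.936 − 0.69 = 5.246 mm.
The walls impose strain ε = −(5.246)/7150 = -7.3372e-04; σ = Eε = 31900 · -7.3372e-04 = -23.41 MPa.

-23.4 MPa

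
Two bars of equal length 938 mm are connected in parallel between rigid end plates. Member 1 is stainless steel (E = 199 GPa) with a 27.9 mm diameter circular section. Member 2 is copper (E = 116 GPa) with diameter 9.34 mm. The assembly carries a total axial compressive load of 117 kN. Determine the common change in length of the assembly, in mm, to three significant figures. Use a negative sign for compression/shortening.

A_1 = 611.4 mm².
A_2 = 68.51 mm².
Equal strain + equilibrium ⇒ each member carries load in proportion to AE: A₁E₁ = 121700000 N, A₂E₂ = 7948000 N, ΣAE = 129600000 N.
δ = PL/ΣAE = -117000·938/129600000 = -0.8467 mm.

-0.847 mm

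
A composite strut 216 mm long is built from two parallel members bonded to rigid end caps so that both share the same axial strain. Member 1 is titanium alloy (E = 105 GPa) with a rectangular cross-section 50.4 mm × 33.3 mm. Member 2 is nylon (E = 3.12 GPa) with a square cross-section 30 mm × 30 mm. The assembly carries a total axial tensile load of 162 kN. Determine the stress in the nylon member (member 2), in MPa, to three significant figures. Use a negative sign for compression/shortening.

2.82 MPa

A_1 = 1678 mm².
A_2 = 900 mm².
Equal strain + equilibrium ⇒ each member carries load in proportion to AE: A₁E₁ = 176200000 N, A₂E₂ = 2808000 N, ΣAE = 179000000 N.
σ₂ = P·E₂/ΣAE = 162000·3120/179000000 = 2.823 MPa.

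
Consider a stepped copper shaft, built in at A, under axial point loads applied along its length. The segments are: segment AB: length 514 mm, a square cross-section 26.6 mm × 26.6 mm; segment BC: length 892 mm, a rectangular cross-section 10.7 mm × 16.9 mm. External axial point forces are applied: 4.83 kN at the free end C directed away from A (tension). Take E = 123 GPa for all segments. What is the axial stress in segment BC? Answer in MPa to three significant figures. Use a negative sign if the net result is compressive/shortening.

26.7 MPa

Internal axial forces (sectioning from the free end, tension +): N_BC = 4.83 kN, N_AB = 4.83 kN.
A_BC = 180.8 mm².
σ_BC = N_BC/A_BC = 4830/180.8 = 26.71 MPa.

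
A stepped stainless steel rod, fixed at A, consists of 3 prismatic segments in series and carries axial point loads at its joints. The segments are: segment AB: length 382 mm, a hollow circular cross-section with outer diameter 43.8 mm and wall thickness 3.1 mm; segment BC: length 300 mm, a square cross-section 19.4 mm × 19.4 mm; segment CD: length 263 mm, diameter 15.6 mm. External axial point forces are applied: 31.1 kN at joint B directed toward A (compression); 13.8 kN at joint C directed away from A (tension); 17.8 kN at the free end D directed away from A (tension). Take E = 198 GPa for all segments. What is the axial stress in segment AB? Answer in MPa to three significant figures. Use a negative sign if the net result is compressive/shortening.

1.26 MPa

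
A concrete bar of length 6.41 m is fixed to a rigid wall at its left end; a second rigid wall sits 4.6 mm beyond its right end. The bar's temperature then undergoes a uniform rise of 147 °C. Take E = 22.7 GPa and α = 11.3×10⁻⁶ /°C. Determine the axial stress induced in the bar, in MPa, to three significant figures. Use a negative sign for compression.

Free thermal expansion αLΔT = 11.3e-6 · 6410 · 147 = 10.65 mm.
The walls engage after the gap closes; constrained expansion = 10.65 − 4.6 = 6.048 mm.
The walls impose strain ε = −(6.048)/6410 = -9.4347e-04; σ = Eε = 22700 · -9.4347e-04 = -21.42 MPa.

-21.4 MPa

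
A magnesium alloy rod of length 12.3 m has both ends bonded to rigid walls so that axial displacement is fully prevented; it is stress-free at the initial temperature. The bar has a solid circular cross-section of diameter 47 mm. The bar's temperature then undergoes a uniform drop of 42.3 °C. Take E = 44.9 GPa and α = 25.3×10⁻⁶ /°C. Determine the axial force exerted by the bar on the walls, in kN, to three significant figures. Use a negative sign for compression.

83.4 kN

Free thermal expansion αLΔT = 25.3e-6 · 12300 · -42.3 = -13.16 mm.
The walls impose strain ε = −(-13.16)/12300 = 1.0702e-03; σ = Eε = 44900 · 1.0702e-03 = 48.05 MPa.
Wall reaction R = σ·A = 48.05·1735 = 83370 N = 83.37 kN.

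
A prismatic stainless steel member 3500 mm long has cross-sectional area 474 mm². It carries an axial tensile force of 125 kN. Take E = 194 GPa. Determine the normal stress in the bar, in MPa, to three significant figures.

264 MPa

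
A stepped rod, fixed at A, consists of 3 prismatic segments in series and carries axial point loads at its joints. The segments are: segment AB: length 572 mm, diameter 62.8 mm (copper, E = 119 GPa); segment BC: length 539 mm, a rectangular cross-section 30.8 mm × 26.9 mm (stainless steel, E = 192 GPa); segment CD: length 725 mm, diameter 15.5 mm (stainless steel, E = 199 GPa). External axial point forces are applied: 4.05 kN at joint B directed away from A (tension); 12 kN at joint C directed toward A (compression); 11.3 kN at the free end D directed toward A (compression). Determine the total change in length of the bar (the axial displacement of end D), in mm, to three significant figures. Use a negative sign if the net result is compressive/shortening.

Internal axial forces (sectioning from the free end, tension +): N_CD = -11.3 kN, N_BC = -23.3 kN, N_AB = -19.25 kN.
A_AB = 3097 mm².
A_BC = 828.5 mm².
A_CD = 188.7 mm².
δ_AB = -19250·572/(3097·119000) = -0.02987 mm
δ_BC = -23300·539/(828.5·192000) = -0.07895 mm
δ_CD = -11300·725/(188.7·199000) = -0.2182 mm
δ = Σδ_i = -0.327 mm.

-0.327 mm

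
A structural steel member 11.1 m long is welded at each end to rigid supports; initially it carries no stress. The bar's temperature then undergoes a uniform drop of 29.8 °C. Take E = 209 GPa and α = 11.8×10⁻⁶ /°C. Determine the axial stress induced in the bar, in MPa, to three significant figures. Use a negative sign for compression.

Free thermal expansion αLΔT = 11.8e-6 · 11100 · -29.8 = -3.903 mm.
The walls impose strain ε = −(-3.903)/11100 = 3.5164e-04; σ = Eε = 209000 · 3.5164e-04 = 73.49 MPa.

73.5 MPa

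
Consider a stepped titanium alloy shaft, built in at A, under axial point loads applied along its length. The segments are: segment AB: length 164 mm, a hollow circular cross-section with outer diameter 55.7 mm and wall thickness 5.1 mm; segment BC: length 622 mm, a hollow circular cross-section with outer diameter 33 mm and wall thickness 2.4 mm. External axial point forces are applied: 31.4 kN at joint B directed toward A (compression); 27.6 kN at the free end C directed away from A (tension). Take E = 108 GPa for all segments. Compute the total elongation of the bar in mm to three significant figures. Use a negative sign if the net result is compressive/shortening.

0.682 mm

Internal axial forces (sectioning from the free end, tension +): N_BC = 27.6 kN, N_AB = -3.8 kN.
A_AB = 810.7 mm².
A_BC = 230.7 mm².
δ_AB = -3800·164/(810.7·108000) = -0.007118 mm
δ_BC = 27600·622/(230.7·108000) = 0.689 mm
δ = Σδ_i = 0.6818 mm.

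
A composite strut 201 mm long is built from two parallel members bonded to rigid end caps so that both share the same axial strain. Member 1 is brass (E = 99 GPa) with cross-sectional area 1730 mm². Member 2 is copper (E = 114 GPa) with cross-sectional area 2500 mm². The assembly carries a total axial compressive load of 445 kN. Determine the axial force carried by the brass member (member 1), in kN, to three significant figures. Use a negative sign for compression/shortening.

Equal strain + equilibrium ⇒ each member carries load in proportion to AE: A₁E₁ = 171300000 N, A₂E₂ = 285000000 N, ΣAE = 456300000 N.
F₁ = P·A₁E₁/ΣAE = -445000·171300000/456300000 = -167000 N.

-167 kN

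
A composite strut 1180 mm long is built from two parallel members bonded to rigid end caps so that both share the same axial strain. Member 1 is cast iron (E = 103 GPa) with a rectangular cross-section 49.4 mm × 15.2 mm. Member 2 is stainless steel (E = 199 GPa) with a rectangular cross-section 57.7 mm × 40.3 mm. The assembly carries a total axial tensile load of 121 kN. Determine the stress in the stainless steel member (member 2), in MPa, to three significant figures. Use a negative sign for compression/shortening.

A_1 = 750.9 mm².
A_2 = 2325 mm².
Equal strain + equilibrium ⇒ each member carries load in proportion to AE: A₁E₁ = 77340000 N, A₂E₂ = 462700000 N, ΣAE = 540100000 N.
σ₂ = P·E₂/ΣAE = 121000·199000/540100000 = 44.58 MPa.

44.6 MPa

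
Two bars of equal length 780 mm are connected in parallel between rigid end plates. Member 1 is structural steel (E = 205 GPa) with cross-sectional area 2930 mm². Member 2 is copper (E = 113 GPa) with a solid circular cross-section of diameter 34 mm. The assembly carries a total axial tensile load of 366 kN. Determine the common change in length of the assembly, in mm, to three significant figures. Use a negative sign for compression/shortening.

0.406 mm

A_2 = 907.9 mm².
Equal strain + equilibrium ⇒ each member carries load in proportion to AE: A₁E₁ = 600600000 N, A₂E₂ = 102600000 N, ΣAE = 703200000 N.
δ = PL/ΣAE = 366000·780/703200000 = 0.4059 mm.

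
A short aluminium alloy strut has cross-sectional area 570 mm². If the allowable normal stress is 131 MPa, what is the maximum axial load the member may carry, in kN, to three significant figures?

P_max = σ_allow · A = 131 · 570 = 74670 N = 74.67 kN.

74.7 kN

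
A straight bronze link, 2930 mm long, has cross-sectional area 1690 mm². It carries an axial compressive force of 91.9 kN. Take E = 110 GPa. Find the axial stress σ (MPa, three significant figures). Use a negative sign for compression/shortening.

-54.4 MPa

σ = N/A = -91900/1690 = -54.38 MPa.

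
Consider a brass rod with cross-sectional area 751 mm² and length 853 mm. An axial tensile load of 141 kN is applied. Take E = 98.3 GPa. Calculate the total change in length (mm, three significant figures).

1.63 mm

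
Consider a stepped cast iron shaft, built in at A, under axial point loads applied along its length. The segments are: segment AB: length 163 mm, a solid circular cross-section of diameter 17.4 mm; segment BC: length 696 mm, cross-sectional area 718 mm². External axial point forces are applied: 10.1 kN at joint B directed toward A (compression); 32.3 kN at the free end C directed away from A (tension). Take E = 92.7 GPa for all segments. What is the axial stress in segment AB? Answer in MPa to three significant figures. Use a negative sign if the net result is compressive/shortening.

93.4 MPa

Internal axial forces (sectioning from the free end, tension +): N_BC = 32.3 kN, N_AB = 22.2 kN.
A_AB = 237.8 mm².
σ_AB = N_AB/A_AB = 22200/237.8 = 93.36 MPa.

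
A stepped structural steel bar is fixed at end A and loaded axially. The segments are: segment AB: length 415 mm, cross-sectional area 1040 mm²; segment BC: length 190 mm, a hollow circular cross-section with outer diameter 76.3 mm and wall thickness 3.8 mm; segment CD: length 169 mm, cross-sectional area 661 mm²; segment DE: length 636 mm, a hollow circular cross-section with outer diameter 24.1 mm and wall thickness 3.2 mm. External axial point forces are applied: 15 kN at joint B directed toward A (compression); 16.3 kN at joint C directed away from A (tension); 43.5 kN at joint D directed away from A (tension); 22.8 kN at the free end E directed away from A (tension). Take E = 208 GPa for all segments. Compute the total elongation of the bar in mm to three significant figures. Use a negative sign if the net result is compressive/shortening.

Internal axial forces (sectioning from the free end, tension +): N_DE = 22.8 kN, N_CD = 66.3 kN, N_BC = 82.6 kN, N_AB = 67.6 kN.
A_BC = 865.5 mm².
A_DE = 210.1 mm².
δ_AB = 67600·415/(1040·208000) = 0.1297 mm
δ_BC = 82600·190/(865.5·208000) = 0.08718 mm
δ_CD = 66300·169/(661·208000) = 0.0815 mm
δ_DE = 22800·636/(210.1·208000) = 0.3318 mm
δ = Σδ_i = 0.6302 mm.

0.630 mm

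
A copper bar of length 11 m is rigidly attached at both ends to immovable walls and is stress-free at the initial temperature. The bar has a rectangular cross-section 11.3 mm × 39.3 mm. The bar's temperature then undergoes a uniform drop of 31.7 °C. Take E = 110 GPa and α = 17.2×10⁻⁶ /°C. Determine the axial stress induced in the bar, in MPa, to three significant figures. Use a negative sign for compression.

60.0 MPa

Free thermal expansion αLΔT = 17.2e-6 · 11000 · -31.7 = -5.998 mm.
The walls impose strain ε = −(-5.998)/11000 = 5.4524e-04; σ = Eε = 110000 · 5.4524e-04 = 59.98 MPa.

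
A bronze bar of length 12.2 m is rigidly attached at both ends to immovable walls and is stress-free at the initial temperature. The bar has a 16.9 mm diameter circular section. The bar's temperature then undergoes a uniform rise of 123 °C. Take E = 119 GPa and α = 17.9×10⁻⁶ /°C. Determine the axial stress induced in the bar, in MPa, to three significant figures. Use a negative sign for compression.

Free thermal expansion αLΔT = 17.9e-6 · 12200 · 123 = 26.86 mm.
The walls impose strain ε = −(26.86)/12200 = -2.2017e-03; σ = Eε = 119000 · -2.2017e-03 = -262 MPa.

-262 MPa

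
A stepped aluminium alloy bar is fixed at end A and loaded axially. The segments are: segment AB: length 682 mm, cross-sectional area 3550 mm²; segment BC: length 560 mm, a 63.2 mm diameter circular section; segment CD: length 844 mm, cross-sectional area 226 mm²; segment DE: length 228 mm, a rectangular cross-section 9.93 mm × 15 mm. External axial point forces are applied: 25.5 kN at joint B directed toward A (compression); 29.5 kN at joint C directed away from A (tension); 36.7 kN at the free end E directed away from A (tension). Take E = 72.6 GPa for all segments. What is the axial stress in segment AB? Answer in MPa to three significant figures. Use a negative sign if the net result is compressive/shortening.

Internal axial forces (sectioning from the free end, tension +): N_DE = 36.7 kN, N_CD = 36.7 kN, N_BC = 66.2 kN, N_AB = 40.7 kN.
σ_AB = N_AB/A_AB = 40700/3550 = 11.46 MPa.

11.5 MPa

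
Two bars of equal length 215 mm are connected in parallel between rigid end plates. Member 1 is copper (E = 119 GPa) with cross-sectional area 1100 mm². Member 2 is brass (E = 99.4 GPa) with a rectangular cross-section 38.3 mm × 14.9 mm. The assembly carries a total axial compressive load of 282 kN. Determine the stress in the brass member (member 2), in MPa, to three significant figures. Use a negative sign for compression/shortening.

-149 MPa

A_2 = 570.7 mm².
Equal strain + equilibrium ⇒ each member carries load in proportion to AE: A₁E₁ = 130900000 N, A₂E₂ = 56720000 N, ΣAE = 187600000 N.
σ₂ = P·E₂/ΣAE = -282000·99400/187600000 = -149.4 MPa.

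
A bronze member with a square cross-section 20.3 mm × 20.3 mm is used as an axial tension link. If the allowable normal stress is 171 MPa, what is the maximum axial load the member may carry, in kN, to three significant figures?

A = 412.1 mm².
P_max = σ_allow · A = 171 · 412.1 = 70470 N = 70.47 kN.

70.5 kN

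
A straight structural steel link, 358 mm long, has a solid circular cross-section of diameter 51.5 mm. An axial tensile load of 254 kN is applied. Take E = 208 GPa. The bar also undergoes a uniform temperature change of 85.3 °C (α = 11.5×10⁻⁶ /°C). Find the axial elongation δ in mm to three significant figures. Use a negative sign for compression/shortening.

0.561 mm

A = 2083 mm².
δ_mech = NL/(AE) = 254000·358/(2083·208000) = 0.2099 mm.
δ_thermal = αLΔT = 11.5e-6·358·85.3 = 0.3512 mm.
δ = δ_mech + δ_thermal = 0.561 mm.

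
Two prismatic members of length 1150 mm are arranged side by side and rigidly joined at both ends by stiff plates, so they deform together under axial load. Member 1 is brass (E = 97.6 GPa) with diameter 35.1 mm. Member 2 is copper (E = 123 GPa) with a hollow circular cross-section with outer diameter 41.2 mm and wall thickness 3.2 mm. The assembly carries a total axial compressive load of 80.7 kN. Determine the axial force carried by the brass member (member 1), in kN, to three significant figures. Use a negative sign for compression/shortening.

-53.9 kN

A_1 = 967.6 mm².
A_2 = 382 mm².
Equal strain + equilibrium ⇒ each member carries load in proportion to AE: A₁E₁ = 94440000 N, A₂E₂ = 46990000 N, ΣAE = 141400000 N.
F₁ = P·A₁E₁/ΣAE = -80700·94440000/141400000 = -53890 N.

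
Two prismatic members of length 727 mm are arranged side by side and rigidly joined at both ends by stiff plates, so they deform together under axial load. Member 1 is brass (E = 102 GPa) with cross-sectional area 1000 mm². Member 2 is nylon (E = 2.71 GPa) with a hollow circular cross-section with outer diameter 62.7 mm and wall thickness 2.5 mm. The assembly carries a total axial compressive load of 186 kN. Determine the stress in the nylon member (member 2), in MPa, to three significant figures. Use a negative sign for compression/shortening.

-4.88 MPa

A_2 = 472.8 mm².
Equal strain + equilibrium ⇒ each member carries load in proportion to AE: A₁E₁ = 102000000 N, A₂E₂ = 1281000 N, ΣAE = 103300000 N.
σ₂ = P·E₂/ΣAE = -186000·2710/103300000 = -4.88 MPa.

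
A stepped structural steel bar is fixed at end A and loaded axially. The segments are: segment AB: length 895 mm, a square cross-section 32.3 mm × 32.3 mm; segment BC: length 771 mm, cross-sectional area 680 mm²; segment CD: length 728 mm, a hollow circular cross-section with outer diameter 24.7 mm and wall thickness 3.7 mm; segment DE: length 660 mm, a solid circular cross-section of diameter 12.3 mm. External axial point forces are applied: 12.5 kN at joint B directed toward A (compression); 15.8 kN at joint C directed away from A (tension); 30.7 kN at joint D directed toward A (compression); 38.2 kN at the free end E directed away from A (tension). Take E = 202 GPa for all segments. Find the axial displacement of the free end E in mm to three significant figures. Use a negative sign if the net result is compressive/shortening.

1.34 mm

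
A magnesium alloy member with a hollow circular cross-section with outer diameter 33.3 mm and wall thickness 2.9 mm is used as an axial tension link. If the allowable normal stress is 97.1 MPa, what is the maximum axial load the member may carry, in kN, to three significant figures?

26.9 kN

A = 277 mm².
P_max = σ_allow · A = 97.1 · 277 = 26890 N = 26.89 kN.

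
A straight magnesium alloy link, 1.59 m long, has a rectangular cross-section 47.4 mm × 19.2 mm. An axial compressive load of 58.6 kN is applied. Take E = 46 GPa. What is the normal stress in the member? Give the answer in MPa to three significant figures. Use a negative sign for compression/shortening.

A = 910.1 mm².
σ = N/A = -58600/910.1 = -64.39 MPa.

-64.4 MPa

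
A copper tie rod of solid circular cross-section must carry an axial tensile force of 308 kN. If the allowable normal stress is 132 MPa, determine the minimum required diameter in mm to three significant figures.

Required area A ≥ P/σ_allow = 308000/132 = 2333 mm².
For a solid circular section, d ≥ √(4A/π) = 54.51 mm.

54.5 mm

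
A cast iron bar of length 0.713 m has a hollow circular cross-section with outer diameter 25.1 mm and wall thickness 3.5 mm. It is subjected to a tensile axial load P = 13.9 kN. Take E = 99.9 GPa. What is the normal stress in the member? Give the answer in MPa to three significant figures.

A = 237.5 mm².
σ = N/A = 13900/237.5 = 58.53 MPa.

58.5 MPa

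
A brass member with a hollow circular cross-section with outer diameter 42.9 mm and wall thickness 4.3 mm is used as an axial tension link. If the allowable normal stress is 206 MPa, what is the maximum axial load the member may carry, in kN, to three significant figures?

107 kN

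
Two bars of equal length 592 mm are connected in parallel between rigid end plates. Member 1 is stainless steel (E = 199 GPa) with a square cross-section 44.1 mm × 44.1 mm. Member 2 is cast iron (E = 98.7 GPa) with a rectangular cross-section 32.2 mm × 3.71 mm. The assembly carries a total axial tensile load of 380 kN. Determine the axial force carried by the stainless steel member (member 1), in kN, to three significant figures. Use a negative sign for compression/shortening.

369 kN

A_1 = 1945 mm².
A_2 = 119.5 mm².
Equal strain + equilibrium ⇒ each member carries load in proportion to AE: A₁E₁ = 387000000 N, A₂E₂ = 11790000 N, ΣAE = 398800000 N.
F₁ = P·A₁E₁/ΣAE = 380000·387000000/398800000 = 368800 N.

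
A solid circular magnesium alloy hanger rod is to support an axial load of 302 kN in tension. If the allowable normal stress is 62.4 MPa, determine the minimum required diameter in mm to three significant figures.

Required area A ≥ P/σ_allow = 302000/62.4 = 4840 mm².
For a solid circular section, d ≥ √(4A/π) = 78.5 mm.

78.5 mm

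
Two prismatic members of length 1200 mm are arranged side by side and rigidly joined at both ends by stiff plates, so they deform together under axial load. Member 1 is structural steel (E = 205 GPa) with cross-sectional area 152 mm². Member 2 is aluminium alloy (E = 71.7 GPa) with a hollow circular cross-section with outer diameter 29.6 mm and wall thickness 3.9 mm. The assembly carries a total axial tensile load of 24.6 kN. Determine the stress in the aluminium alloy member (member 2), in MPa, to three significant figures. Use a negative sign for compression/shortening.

32.8 MPa

A_2 = 314.9 mm².
Equal strain + equilibrium ⇒ each member carries load in proportion to AE: A₁E₁ = 31160000 N, A₂E₂ = 22580000 N, ΣAE = 53740000 N.
σ₂ = P·E₂/ΣAE = 24600·71700/53740000 = 32.82 MPa.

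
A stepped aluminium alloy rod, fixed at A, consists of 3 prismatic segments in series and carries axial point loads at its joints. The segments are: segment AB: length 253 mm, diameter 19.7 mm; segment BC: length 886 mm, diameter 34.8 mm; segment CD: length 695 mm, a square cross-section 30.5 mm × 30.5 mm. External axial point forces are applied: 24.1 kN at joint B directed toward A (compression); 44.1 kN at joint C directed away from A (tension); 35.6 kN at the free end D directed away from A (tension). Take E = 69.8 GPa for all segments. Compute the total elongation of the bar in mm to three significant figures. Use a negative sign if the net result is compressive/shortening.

2.11 mm

Internal axial forces (sectioning from the free end, tension +): N_CD = 35.6 kN, N_BC = 79.7 kN, N_AB = 55.6 kN.
A_AB = 304.8 mm².
A_BC = 951.1 mm².
A_CD = 930.2 mm².
δ_AB = 55600·253/(304.8·69800) = 0.6612 mm
δ_BC = 79700·886/(951.1·69800) = 1.064 mm
δ_CD = 35600·695/(930.2·69800) = 0.381 mm
δ = Σδ_i = 2.106 mm.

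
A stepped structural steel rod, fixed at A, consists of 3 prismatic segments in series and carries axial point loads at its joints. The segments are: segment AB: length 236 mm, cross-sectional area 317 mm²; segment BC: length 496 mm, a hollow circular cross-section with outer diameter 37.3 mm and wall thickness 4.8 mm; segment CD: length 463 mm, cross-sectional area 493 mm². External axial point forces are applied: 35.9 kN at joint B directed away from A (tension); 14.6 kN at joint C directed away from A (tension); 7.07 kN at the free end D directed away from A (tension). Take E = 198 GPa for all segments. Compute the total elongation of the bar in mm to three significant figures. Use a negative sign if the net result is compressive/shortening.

0.361 mm

Internal axial forces (sectioning from the free end, tension +): N_CD = 7.07 kN, N_BC = 21.67 kN, N_AB = 57.57 kN.
A_BC = 490.1 mm².
δ_AB = 57570·236/(317·198000) = 0.2165 mm
δ_BC = 21670·496/(490.1·198000) = 0.1108 mm
δ_CD = 7070·463/(493·198000) = 0.03353 mm
δ = Σδ_i = 0.3608 mm.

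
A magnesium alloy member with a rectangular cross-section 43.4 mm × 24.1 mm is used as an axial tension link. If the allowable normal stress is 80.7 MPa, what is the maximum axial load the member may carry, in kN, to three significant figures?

84.4 kN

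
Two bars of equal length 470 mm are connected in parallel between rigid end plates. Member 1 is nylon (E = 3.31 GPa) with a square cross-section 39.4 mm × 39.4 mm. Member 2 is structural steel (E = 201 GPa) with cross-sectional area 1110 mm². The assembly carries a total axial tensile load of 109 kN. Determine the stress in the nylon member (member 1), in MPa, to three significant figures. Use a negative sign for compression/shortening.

1.58 MPa

A_1 = 1552 mm².
Equal strain + equilibrium ⇒ each member carries load in proportion to AE: A₁E₁ = 5138000 N, A₂E₂ = 223100000 N, ΣAE = 228200000 N.
σ₁ = P·E₁/ΣAE = 109000·3310/228200000 = 1.581 MPa.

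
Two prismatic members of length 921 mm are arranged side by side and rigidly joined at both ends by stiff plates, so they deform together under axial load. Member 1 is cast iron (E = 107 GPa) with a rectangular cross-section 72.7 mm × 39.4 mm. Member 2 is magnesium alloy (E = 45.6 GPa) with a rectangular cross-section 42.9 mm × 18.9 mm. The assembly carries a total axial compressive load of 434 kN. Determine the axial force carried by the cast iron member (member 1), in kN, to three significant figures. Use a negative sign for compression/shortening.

-387 kN

A_1 = 2864 mm².
A_2 = 810.8 mm².
Equal strain + equilibrium ⇒ each member carries load in proportion to AE: A₁E₁ = 306500000 N, A₂E₂ = 36970000 N, ΣAE = 343500000 N.
F₁ = P·A₁E₁/ΣAE = -434000·306500000/343500000 = -387300 N.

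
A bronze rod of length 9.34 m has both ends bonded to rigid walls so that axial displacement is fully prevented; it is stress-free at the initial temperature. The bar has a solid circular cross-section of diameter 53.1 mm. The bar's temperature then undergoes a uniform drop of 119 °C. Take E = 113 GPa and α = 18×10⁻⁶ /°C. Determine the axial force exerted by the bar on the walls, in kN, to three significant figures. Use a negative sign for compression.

Free thermal expansion αLΔT = 18e-6 · 9340 · -119 = -20.01 mm.
The walls impose strain ε = −(-20.01)/9340 = 2.1420e-03; σ = Eε = 113000 · 2.1420e-03 = 242 MPa.
Wall reaction R = σ·A = 242·2215 = 536000 N = 536 kN.

536 kN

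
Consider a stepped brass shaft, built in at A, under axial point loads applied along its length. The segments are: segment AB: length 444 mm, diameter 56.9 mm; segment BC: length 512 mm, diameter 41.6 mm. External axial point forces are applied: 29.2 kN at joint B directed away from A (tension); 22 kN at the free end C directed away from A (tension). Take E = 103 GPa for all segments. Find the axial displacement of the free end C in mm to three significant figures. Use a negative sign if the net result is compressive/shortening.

0.167 mm

Internal axial forces (sectioning from the free end, tension +): N_BC = 22 kN, N_AB = 51.2 kN.
A_AB = 2543 mm².
A_BC = 1359 mm².
δ_AB = 51200·444/(2543·103000) = 0.0868 mm
δ_BC = 22000·512/(1359·103000) = 0.08046 mm
δ = Σδ_i = 0.1673 mm.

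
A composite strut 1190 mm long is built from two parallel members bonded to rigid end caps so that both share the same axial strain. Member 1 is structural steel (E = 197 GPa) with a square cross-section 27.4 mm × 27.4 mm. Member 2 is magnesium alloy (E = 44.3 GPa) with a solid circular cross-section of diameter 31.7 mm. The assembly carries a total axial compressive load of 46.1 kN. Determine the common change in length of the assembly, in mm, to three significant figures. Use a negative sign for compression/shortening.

A_1 = 750.8 mm².
A_2 = 789.2 mm².
Equal strain + equilibrium ⇒ each member carries load in proportion to AE: A₁E₁ = 147900000 N, A₂E₂ = 34960000 N, ΣAE = 182900000 N.
δ = PL/ΣAE = -46100·1190/182900000 = -0.3 mm.

-0.300 mm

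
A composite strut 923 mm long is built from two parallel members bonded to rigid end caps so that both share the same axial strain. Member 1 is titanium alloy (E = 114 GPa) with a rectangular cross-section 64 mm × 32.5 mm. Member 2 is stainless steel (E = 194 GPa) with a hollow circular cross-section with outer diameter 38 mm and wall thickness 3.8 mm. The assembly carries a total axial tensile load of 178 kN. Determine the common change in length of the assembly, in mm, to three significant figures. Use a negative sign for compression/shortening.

A_1 = 2080 mm².
A_2 = 408.3 mm².
Equal strain + equilibrium ⇒ each member carries load in proportion to AE: A₁E₁ = 237100000 N, A₂E₂ = 79210000 N, ΣAE = 316300000 N.
δ = PL/ΣAE = 178000·923/316300000 = 0.5194 mm.

0.519 mm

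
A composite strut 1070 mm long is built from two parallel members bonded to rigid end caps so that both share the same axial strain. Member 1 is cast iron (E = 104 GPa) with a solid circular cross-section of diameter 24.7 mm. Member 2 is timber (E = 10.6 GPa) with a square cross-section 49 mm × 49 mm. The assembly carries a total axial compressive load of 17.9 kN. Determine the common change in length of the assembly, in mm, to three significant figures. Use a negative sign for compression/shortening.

-0.254 mm

A_1 = 479.2 mm².
A_2 = 2401 mm².
Equal strain + equilibrium ⇒ each member carries load in proportion to AE: A₁E₁ = 49830000 N, A₂E₂ = 25450000 N, ΣAE = 75280000 N.
δ = PL/ΣAE = -17900·1070/75280000 = -0.2544 mm.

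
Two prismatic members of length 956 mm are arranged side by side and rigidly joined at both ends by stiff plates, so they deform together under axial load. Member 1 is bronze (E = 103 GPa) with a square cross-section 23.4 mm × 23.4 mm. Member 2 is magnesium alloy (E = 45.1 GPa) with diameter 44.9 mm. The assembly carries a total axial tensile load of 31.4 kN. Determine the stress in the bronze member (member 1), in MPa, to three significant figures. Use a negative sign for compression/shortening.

25.3 MPa

A_1 = 547.6 mm².
A_2 = 1583 mm².
Equal strain + equilibrium ⇒ each member carries load in proportion to AE: A₁E₁ = 56400000 N, A₂E₂ = 71410000 N, ΣAE = 127800000 N.
σ₁ = P·E₁/ΣAE = 31400·103000/127800000 = 25.31 MPa.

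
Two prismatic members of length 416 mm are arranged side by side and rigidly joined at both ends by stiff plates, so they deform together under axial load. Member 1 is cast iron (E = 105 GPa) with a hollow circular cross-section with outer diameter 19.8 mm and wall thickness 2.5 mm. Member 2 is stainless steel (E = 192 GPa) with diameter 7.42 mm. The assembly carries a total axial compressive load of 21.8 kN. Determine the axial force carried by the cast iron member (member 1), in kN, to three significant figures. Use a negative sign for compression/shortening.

A_1 = 135.9 mm².
A_2 = 43.24 mm².
Equal strain + equilibrium ⇒ each member carries load in proportion to AE: A₁E₁ = 14270000 N, A₂E₂ = 8302000 N, ΣAE = 22570000 N.
F₁ = P·A₁E₁/ΣAE = -21800·14270000/22570000 = -13780 N.

-13.8 kN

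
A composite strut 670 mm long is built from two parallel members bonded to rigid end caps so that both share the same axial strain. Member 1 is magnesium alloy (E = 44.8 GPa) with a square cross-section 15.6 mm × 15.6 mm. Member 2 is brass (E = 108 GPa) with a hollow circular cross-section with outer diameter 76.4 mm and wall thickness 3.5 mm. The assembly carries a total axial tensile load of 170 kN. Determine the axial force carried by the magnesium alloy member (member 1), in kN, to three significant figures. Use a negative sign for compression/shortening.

19.0 kN

A_1 = 243.4 mm².
A_2 = 801.6 mm².
Equal strain + equilibrium ⇒ each member carries load in proportion to AE: A₁E₁ = 10900000 N, A₂E₂ = 86570000 N, ΣAE = 97470000 N.
F₁ = P·A₁E₁/ΣAE = 170000·10900000/97470000 = 19010 N.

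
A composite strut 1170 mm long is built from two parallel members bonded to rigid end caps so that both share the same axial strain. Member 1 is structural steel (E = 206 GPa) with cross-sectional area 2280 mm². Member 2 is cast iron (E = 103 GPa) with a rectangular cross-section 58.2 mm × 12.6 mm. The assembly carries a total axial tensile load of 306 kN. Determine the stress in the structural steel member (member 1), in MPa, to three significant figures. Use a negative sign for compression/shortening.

A_2 = 733.3 mm².
Equal strain + equilibrium ⇒ each member carries load in proportion to AE: A₁E₁ = 469700000 N, A₂E₂ = 75530000 N, ΣAE = 545200000 N.
σ₁ = P·E₁/ΣAE = 306000·206000/545200000 = 115.6 MPa.

116 MPa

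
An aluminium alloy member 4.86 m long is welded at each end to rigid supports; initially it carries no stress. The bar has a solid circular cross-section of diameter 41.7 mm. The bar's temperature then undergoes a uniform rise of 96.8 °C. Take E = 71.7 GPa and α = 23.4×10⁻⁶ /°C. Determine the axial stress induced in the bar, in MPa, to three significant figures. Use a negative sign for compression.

-162 MPa

Free thermal expansion αLΔT = 23.4e-6 · 4860 · 96.8 = 11.01 mm.
The walls impose strain ε = −(11.01)/4860 = -2.2651e-03; σ = Eε = 71700 · -2.2651e-03 = -162.4 MPa.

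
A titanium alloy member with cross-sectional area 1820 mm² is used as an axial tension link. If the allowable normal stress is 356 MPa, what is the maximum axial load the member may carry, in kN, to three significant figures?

648 kN

P_max = σ_allow · A = 356 · 1820 = 647900 N = 647.9 kN.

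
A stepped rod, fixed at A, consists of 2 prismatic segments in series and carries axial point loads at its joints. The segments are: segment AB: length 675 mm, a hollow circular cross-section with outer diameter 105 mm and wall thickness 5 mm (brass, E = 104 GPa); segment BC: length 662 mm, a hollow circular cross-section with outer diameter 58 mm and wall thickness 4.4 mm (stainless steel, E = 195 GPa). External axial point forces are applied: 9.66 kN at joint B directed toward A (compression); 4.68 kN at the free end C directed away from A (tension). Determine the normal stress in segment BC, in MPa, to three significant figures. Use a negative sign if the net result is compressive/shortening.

6.32 MPa

Internal axial forces (sectioning from the free end, tension +): N_BC = 4.68 kN, N_AB = -4.98 kN.
A_BC = 740.9 mm².
σ_BC = N_BC/A_BC = 4680/740.9 = 6.317 MPa.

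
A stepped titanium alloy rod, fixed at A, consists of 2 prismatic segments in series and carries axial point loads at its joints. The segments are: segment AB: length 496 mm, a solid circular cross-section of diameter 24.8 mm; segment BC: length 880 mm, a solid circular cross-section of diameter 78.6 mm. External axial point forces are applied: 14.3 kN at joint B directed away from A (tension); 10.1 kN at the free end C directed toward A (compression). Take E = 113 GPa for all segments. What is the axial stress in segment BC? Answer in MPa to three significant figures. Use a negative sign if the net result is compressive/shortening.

-2.08 MPa

Internal axial forces (sectioning from the free end, tension +): N_BC = -10.1 kN, N_AB = 4.2 kN.
A_BC = 4852 mm².
σ_BC = N_BC/A_BC = -10100/4852 = -2.082 MPa.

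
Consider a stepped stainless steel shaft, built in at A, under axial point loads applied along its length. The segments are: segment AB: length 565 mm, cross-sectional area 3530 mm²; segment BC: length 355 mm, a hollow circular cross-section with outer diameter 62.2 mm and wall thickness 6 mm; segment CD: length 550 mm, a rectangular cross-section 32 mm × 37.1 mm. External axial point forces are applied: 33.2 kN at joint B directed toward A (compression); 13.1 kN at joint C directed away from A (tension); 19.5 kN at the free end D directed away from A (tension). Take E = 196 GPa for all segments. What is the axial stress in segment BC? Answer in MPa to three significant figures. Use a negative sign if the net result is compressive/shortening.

Internal axial forces (sectioning from the free end, tension +): N_CD = 19.5 kN, N_BC = 32.6 kN, N_AB = -0.6 kN.
A_BC = 1059 mm².
σ_BC = N_BC/A_BC = 32600/1059 = 30.77 MPa.

30.8 MPa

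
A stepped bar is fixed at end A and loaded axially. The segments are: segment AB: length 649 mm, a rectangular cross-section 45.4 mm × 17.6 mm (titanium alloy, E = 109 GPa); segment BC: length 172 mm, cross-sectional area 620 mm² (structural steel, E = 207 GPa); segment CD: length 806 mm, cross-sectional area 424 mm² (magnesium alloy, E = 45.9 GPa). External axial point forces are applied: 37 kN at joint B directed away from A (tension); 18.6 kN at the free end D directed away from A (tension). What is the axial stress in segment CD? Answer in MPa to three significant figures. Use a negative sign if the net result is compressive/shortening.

43.9 MPa

Internal axial forces (sectioning from the free end, tension +): N_CD = 18.6 kN, N_BC = 18.6 kN, N_AB = 55.6 kN.
σ_CD = N_CD/A_CD = 18600/424 = 43.87 MPa.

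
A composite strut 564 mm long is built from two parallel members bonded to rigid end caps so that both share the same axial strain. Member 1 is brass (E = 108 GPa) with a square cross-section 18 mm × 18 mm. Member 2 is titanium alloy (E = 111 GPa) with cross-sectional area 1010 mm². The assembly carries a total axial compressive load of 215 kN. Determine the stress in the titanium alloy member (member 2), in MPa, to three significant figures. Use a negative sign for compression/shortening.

A_1 = 324 mm².
Equal strain + equilibrium ⇒ each member carries load in proportion to AE: A₁E₁ = 34990000 N, A₂E₂ = 112100000 N, ΣAE = 147100000 N.
σ₂ = P·E₂/ΣAE = -215000·111000/147100000 = -162.2 MPa.

-162 MPa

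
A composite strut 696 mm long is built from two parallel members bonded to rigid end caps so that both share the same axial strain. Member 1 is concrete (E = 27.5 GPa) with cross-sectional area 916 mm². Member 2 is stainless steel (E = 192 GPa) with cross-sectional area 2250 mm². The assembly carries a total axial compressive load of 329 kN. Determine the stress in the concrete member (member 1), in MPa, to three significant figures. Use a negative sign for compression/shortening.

Equal strain + equilibrium ⇒ each member carries load in proportion to AE: A₁E₁ = 25190000 N, A₂E₂ = 432000000 N, ΣAE = 457200000 N.
σ₁ = P·E₁/ΣAE = -329000·27500/457200000 = -19.79 MPa.

-19.8 MPa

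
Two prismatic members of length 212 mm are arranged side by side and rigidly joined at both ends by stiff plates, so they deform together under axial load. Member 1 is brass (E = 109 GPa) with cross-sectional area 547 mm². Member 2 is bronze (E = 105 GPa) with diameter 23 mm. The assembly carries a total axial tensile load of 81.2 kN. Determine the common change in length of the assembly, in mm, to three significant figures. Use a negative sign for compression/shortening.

0.167 mm

A_2 = 415.5 mm².
Equal strain + equilibrium ⇒ each member carries load in proportion to AE: A₁E₁ = 59620000 N, A₂E₂ = 43620000 N, ΣAE = 103200000 N.
δ = PL/ΣAE = 81200·212/103200000 = 0.1667 mm.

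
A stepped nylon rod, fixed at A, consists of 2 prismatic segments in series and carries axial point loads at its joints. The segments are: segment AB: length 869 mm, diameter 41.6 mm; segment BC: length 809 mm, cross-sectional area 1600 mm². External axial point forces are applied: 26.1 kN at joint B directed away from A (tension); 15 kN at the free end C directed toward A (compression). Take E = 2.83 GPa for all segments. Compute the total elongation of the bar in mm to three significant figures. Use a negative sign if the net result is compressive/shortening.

-0.172 mm

Internal axial forces (sectioning from the free end, tension +): N_BC = -15 kN, N_AB = 11.1 kN.
A_AB = 1359 mm².
δ_AB = 11100·869/(1359·2830) = 2.508 mm
δ_BC = -15000·809/(1600·2830) = -2.68 mm
δ = Σδ_i = -0.1723 mm.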